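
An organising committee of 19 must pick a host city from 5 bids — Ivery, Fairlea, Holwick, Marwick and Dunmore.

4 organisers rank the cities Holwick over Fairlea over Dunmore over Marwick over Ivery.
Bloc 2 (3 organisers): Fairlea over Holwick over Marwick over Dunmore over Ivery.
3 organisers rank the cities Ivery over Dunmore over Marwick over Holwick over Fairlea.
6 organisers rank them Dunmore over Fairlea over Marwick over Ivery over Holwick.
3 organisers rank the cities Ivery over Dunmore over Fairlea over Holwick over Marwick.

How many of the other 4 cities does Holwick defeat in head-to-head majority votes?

Holwick against each rival (19 organisers):
Holwick–Ivery: Ivery 12–7.
Holwick–Fairlea: Fairlea 12–7.
Holwick vs Marwick: 4+3+3 = 10 for Holwick, 9 for Marwick — Holwick by 10–9.
Holwick vs Dunmore: Holwick is ranked higher on 4+3 = 7 ballots, Dunmore on 12. Dunmore wins 12–7.
Holwick beats Marwick; loses to Ivery, Fairlea, Dunmore — 1 pairwise win.

1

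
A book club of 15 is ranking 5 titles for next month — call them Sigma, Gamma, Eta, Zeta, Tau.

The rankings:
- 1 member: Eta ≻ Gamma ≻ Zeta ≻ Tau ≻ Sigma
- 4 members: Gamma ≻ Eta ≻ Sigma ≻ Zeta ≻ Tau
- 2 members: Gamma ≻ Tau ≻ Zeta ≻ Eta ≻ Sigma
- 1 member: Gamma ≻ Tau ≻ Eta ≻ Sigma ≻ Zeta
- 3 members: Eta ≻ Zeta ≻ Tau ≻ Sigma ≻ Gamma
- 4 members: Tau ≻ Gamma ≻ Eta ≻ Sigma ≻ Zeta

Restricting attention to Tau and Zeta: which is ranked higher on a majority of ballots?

Ballots ranking Tau above Zeta: 2 + 1 + 4 = 7.
Ballots ranking Zeta above Tau: 15 − 7 = 8.
Zeta wins the head-to-head 8–7.

Zeta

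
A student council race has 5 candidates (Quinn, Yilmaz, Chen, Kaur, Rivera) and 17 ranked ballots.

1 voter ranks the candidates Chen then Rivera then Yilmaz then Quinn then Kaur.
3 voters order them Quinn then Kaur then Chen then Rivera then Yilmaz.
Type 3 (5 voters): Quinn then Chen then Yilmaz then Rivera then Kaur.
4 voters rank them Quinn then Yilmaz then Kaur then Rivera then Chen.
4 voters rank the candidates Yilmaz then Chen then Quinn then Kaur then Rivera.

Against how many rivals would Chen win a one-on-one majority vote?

3

Chen against each rival (17 voters):
Chen vs Quinn: 5 to 12, Quinn.
Chen vs Yilmaz: Chen, 9–8.
Chen vs Kaur: Chen wins 10–7.
Chen vs Rivera: Chen, 13–4.
Chen beats Yilmaz, Kaur, Rivera; loses to Quinn — 3 pairwise wins.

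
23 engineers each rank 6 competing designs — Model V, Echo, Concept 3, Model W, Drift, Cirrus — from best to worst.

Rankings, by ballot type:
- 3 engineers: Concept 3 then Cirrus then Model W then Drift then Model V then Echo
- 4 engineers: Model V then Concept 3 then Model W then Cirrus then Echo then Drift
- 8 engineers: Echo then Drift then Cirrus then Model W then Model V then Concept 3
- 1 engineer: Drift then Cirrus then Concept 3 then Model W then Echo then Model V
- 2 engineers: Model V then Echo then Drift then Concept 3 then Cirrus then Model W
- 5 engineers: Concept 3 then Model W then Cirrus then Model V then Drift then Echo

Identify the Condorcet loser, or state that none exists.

Head-to-head results (23 engineers):
Model V vs Echo: Model V, 14–9.
Model V vs Concept 3: 14 to 9, Model V.
Model V vs Model W: 4+2 = 6 for Model V, 17 for Model W — Model W by 17–6.
Model V vs Drift: Model V preferred on 4+2+5 = 11 ballots; Drift wins 12–11.
Model V vs Cirrus: Model V preferred on 4+2 = 6 ballots; Cirrus wins 17–6.
Echo vs Concept 3: Concept 3 wins 13–10.
Echo vs Model W: Model W wins 13–10.
Echo vs Drift: 14 to 9, Echo.
Echo vs Cirrus: Cirrus, 13–10.
Concept 3 vs Model W: Concept 3 wins 15–8.
Concept 3 vs Drift: Concept 3 preferred on 3+4+5 = 12 ballots; Concept 3 wins 12–11.
Concept 3 vs Cirrus: Concept 3 is ranked higher on 3+4+2+5 = 14 ballots, Cirrus on 9. Concept 3 wins 14–9.
Model W vs Drift: Model W preferred on 3+4+5 = 12 ballots; Model W wins 12–11.
Model W–Cirrus: Cirrus 14–9.
Drift–Cirrus: Cirrus 12–11.
No design is winless: Model V beats Echo; Echo beats Drift; Concept 3 beats Echo; Model W beats Model V; Drift beats Model V; Cirrus beats Model V. There is no Condorcet loser.

none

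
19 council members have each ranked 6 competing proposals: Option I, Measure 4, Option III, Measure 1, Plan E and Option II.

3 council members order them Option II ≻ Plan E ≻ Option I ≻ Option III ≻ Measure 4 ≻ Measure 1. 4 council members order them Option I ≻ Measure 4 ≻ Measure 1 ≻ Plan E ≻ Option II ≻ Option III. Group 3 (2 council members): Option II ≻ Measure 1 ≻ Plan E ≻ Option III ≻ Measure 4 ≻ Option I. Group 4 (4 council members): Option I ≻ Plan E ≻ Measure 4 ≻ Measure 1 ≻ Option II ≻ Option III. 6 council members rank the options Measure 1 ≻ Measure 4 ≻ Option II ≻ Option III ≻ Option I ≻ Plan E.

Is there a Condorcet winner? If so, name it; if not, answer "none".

Head-to-head results (19 council members):
Option I vs Measure 4: Option I, 11–8.
Option I vs Option III: Option I wins 11–8.
Option I vs Measure 1: Option I wins 11–8.
Option I–Plan E: Option I 14–5.
Option I–Option II: Option II 11–8.
Measure 4 vs Option III: Measure 4 wins 14–5.
Measure 4 vs Measure 1: Measure 4 wins 11–8.
Measure 4 vs Plan E: Measure 4, 10–9.
Measure 4 vs Option II: Measure 4, 14–5.
Option III vs Measure 1: Measure 1 wins 16–3.
Option III vs Plan E: Plan E, 13–6.
Option III vs Option II: Option II, 19–0.
Measure 1 vs Plan E: Measure 1, 12–7.
Measure 1 vs Option II: Measure 1, 14–5.
Plan E vs Option II: Option II wins 11–8.
Each option drops at least one matchup (Option I loses to Option II; Measure 4 loses to Option I; Option III loses to Option I; Measure 1 loses to Option I; Plan E loses to Option I; Option II loses to Measure 4); the cycle Option I beats Measure 4 beats Option II beats Option I rules out a Condorcet winner.

none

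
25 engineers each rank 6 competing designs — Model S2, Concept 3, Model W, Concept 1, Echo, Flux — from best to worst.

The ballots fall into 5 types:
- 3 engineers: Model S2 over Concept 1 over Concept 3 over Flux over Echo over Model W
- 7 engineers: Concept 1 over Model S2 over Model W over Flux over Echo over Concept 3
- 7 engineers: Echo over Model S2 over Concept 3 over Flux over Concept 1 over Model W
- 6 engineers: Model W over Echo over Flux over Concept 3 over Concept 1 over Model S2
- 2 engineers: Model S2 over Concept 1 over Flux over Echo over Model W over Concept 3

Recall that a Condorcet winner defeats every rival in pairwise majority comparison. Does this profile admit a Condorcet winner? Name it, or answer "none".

none

Pairwise majorities:
Model S2 vs Concept 3: Model S2 is ranked higher on 3+7+7+2 = 19 ballots, Concept 3 on 6. Model S2 wins 19–6.
Model S2–Model W: Model S2 19–6.
Model S2–Concept 1: Concept 1 13–12.
Model S2 vs Echo: 3+7+2 = 12 for Model S2, 13 for Echo — Echo by 13–12.
Model S2 vs Flux: Model S2 is ranked higher on 3+7+7+2 = 19 ballots, Flux on 6. Model S2 wins 19–6.
Concept 3 vs Model W: Concept 3 preferred on 3+7 = 10 ballots; Model W wins 15–10.
Concept 3 vs Concept 1: Concept 3 wins 13–12.
Concept 3 vs Echo: Echo wins 22–3.
Concept 3 vs Flux: Concept 3 preferred on 3+7 = 10 ballots; Flux wins 15–10.
Model W vs Concept 1: Model W preferred on 6 ballots; Concept 1 wins 19–6.
Model W vs Echo: 7+6 = 13 for Model W, 12 for Echo — Model W by 13–12.
Model W vs Flux: Model W, 13–12.
Concept 1 vs Echo: Echo wins 13–12.
Concept 1 vs Flux: Flux, 13–12.
Echo vs Flux: Echo, 13–12.
Each design drops at least one matchup (Model S2 loses to Concept 1; Concept 3 loses to Model S2; Model W loses to Model S2; Concept 1 loses to Concept 3; Echo loses to Model W; Flux loses to Model S2); the cycle Model S2 > Concept 3 > Concept 1 > Model S2 rules out a Condorcet winner.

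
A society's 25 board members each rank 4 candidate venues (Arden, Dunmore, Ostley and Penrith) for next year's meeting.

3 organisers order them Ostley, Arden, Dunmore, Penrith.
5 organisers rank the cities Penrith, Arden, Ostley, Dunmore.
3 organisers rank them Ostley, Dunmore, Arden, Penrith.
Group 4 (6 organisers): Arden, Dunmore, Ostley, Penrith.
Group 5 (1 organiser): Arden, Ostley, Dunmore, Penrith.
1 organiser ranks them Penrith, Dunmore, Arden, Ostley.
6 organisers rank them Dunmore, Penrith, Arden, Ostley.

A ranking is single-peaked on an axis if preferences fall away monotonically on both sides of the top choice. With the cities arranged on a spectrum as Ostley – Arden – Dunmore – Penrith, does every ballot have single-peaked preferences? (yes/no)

no

Axis positions: Ostley=1, Arden=2, Dunmore=3, Penrith=4.
Group 1 (peak Ostley at position 1): ranking walks positions 1-2-3-4, expanding outward from the peak — single-peaked.
Group 2: ranking walks positions 4-2-1-3; Arden is ranked above Dunmore even though Dunmore lies between Arden and the peak Penrith on the axis — preferences dip and rise again. Not single-peaked.
Group 3: ranking walks positions 1-3-2-4; Dunmore is ranked above Arden even though Arden lies between Dunmore and the peak Ostley on the axis — preferences dip and rise again. Not single-peaked.
Group 4 (peak Arden at position 2): ranking walks positions 2-3-1-4, expanding outward from the peak — single-peaked.
Group 5 (peak Arden at position 2): ranking walks positions 2-1-3-4, expanding outward from the peak — single-peaked.
Group 6 (peak Penrith at position 4): ranking walks positions 4-3-2-1, expanding outward from the peak — single-peaked.
Group 7 (peak Dunmore at position 3): ranking walks positions 3-4-2-1, expanding outward from the peak — single-peaked.
Group 2 violates single-peakedness, so the profile is not single-peaked on this axis.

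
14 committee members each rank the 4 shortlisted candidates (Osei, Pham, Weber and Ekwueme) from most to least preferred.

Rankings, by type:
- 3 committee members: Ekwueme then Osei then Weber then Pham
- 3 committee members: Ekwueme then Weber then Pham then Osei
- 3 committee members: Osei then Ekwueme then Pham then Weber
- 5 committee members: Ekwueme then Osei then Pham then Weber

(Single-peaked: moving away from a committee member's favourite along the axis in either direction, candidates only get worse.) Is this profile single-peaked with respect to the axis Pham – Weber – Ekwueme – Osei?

no

Axis positions: Pham=1, Weber=2, Ekwueme=3, Osei=4.
Type 1 (peak Ekwueme at position 3): ranking walks positions 3-4-2-1, expanding outward from the peak — single-peaked.
Type 2 (peak Ekwueme at position 3): ranking walks positions 3-2-1-4, expanding outward from the peak — single-peaked.
Type 3: ranking walks positions 4-3-1-2; Pham is ranked above Weber even though Weber lies between Pham and the peak Osei on the axis — preferences dip and rise again. Not single-peaked.
Type 4: ranking walks positions 3-4-1-2; Pham is ranked above Weber even though Weber lies between Pham and the peak Ekwueme on the axis — preferences dip and rise again. Not single-peaked.
Type 3 violates single-peakedness, so the profile is not single-peaked on this axis.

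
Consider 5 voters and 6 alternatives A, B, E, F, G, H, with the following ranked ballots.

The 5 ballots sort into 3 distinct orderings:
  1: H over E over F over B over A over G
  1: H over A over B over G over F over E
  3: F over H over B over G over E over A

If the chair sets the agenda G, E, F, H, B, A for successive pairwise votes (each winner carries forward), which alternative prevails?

Round 1: G vs E — 4–1, G advances.
Round 2: G vs F — 1–4, F advances.
Round 3: F vs H — 3–2, F advances.
Round 4: F vs B — 4–1, F advances.
Round 5: F vs A — 4–1, F advances.
F survives the agenda.

F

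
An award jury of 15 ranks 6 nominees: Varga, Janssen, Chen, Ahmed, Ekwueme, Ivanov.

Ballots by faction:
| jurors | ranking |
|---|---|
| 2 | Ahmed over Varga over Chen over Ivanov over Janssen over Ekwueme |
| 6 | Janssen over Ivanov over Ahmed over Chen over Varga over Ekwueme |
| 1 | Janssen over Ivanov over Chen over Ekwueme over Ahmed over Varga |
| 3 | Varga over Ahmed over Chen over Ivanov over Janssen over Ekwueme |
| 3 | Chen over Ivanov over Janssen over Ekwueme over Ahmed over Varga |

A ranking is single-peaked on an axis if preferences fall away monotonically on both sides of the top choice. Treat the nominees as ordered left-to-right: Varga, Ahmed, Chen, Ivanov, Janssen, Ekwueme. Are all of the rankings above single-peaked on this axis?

Axis positions: Varga=1, Ahmed=2, Chen=3, Ivanov=4, Janssen=5, Ekwueme=6.
Faction 1 (peak Ahmed at position 2): ranking walks positions 2-1-3-4-5-6, expanding outward from the peak — single-peaked.
Faction 2: ranking walks positions 5-4-2-3-1-6; Ahmed is ranked above Chen even though Chen lies between Ahmed and the peak Janssen on the axis — preferences dip and rise again. Not single-peaked.
Faction 3 (peak Janssen at position 5): ranking walks positions 5-4-3-6-2-1, expanding outward from the peak — single-peaked.
Faction 4 (peak Varga at position 1): ranking walks positions 1-2-3-4-5-6, expanding outward from the peak — single-peaked.
Faction 5 (peak Chen at position 3): ranking walks positions 3-4-5-6-2-1, expanding outward from the peak — single-peaked.
Faction 2 violates single-peakedness, so the profile is not single-peaked on this axis.

no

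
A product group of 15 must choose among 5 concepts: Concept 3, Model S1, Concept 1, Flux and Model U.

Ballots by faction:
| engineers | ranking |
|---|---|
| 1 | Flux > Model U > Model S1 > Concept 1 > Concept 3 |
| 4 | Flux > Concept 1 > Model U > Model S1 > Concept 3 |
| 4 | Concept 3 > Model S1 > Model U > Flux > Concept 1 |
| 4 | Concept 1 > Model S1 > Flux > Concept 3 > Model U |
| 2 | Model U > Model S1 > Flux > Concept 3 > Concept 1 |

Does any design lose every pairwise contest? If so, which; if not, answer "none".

Model U

Head-to-head results (15 engineers):
Concept 3–Model S1: Model S1 11–4.
Concept 3–Concept 1: Concept 1 9–6.
Concept 3 vs Flux: Concept 3 preferred on 4 ballots; Flux wins 11–4.
Concept 3 vs Model U: Concept 3, 8–7.
Model S1 vs Concept 1: Model S1 is ranked higher on 1+4+2 = 7 ballots, Concept 1 on 8. Concept 1 wins 8–7.
Model S1 vs Flux: Model S1 preferred on 4+4+2 = 10 ballots; Model S1 wins 10–5.
Model S1 vs Model U: Model S1, 8–7.
Concept 1 vs Flux: 4 to 11, Flux.
Concept 1–Model U: Concept 1 8–7.
Flux vs Model U: Flux is ranked higher on 1+4+4 = 9 ballots, Model U on 6. Flux wins 9–6.
Only Model U has no wins; Model U is the Condorcet loser.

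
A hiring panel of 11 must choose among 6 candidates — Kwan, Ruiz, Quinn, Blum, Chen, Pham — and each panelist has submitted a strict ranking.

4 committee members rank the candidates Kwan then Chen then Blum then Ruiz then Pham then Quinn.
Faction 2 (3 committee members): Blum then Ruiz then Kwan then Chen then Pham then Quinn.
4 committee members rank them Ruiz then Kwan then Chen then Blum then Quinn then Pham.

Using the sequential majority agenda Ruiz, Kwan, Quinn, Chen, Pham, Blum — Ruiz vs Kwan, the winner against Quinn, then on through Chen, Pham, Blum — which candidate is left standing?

Round 1: Ruiz vs Kwan — 7–4, Ruiz advances.
Round 2: Ruiz vs Quinn — 11–0, Ruiz advances.
Round 3: Ruiz vs Chen — 7–4, Ruiz advances.
Round 4: Ruiz vs Pham — 11–0, Ruiz advances.
Round 5: Ruiz vs Blum — 4–7, Blum advances.
The agenda winner is Blum.

Blum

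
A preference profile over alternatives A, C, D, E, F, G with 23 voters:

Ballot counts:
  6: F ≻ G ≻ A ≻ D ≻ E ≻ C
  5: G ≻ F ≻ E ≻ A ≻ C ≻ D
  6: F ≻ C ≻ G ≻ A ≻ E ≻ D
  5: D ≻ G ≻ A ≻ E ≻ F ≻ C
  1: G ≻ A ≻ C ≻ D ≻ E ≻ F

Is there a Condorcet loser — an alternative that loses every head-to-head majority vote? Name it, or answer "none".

none

Head-to-head results (23 voters):
A vs C: 17 to 6, A.
A vs D: A is ranked higher on 6+5+6+1 = 18 ballots, D on 5. A wins 18–5.
A vs E: A, 18–5.
A vs F: F, 17–6.
A vs G: A is ranked higher on 0 ballots, G on 23. G wins 23–0.
C vs D: 12 to 11, C.
C vs E: E wins 16–7.
C vs F: F wins 22–1.
C vs G: 6 to 17, G.
D vs E: D preferred on 6+5+1 = 12 ballots; D wins 12–11.
D vs F: F, 17–6.
D vs G: G wins 18–5.
E vs F: E preferred on 5+1 = 6 ballots; F wins 17–6.
E vs G: E preferred on 0 ballots; G wins 23–0.
F vs G: F, 12–11.
Each alternative has at least one pairwise win (A beats C; C beats D; D beats E; E beats C; F beats A; G beats A) — no Condorcet loser.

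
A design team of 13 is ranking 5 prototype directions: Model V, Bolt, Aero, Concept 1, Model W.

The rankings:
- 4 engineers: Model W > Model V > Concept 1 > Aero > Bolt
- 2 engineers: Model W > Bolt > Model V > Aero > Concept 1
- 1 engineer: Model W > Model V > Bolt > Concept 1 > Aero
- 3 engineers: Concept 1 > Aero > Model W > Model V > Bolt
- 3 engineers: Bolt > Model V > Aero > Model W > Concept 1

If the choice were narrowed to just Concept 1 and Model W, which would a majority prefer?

Model W

Ballots ranking Concept 1 above Model W: 3.
Ballots ranking Model W above Concept 1: 13 − 3 = 10.
Model W wins the head-to-head 10–3.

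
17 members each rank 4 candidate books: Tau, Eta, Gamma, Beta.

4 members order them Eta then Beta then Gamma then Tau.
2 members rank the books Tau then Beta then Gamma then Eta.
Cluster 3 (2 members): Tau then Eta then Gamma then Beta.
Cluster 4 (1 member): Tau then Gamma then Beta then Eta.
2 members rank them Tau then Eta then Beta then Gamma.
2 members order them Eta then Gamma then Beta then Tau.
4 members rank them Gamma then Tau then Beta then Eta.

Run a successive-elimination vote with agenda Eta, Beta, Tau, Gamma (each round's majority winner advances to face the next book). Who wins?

Gamma

Round 1: Eta vs Beta — 10–7, Eta advances.
Round 2: Eta vs Tau — 6–11, Tau advances.
Round 3: Tau vs Gamma — 7–10, Gamma advances.
Gamma survives the agenda.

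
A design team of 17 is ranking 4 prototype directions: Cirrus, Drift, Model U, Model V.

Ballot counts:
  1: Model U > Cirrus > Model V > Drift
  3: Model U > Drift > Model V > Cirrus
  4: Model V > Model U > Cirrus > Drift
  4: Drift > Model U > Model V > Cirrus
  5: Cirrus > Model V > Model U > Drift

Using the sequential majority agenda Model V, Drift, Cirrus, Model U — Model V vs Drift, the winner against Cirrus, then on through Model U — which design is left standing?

Round 1: Model V vs Drift — 10–7, Model V advances.
Round 2: Model V vs Cirrus — 11–6, Model V advances.
Round 3: Model V vs Model U — 9–8, Model V advances.
The agenda winner is Model V.

Model V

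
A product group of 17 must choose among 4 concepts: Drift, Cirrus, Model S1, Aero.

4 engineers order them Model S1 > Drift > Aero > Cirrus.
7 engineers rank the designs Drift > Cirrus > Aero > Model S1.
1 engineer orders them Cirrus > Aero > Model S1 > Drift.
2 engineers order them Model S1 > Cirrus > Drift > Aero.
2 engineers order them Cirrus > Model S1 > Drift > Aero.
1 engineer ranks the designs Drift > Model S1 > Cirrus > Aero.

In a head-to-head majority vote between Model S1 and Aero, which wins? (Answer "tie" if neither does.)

Ballots ranking Model S1 above Aero: 4 + 2 + 2 + 1 = 9.
Ballots ranking Aero above Model S1: 17 − 9 = 8.
Model S1 wins the head-to-head 9–8.

Model S1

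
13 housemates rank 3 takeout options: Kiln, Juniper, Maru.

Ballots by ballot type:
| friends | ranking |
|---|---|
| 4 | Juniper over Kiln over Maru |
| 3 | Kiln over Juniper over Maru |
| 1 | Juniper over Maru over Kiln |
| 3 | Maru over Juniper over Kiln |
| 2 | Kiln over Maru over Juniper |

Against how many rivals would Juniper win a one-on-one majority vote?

2

Juniper against each rival (13 friends):
Juniper vs Kiln: Juniper preferred on 4+1+3 = 8 ballots; Juniper wins 8–5.
Juniper vs Maru: Juniper wins 8–5.
Juniper beats Kiln, Maru — 2 pairwise wins.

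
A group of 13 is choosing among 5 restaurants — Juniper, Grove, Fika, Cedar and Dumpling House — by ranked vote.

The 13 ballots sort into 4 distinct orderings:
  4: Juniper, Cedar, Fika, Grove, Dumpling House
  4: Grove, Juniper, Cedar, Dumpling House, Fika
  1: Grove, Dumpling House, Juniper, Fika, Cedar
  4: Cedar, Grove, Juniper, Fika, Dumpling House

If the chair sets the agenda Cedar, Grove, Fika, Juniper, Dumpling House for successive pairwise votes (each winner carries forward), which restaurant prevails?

Round 1: Cedar vs Grove — 8–5, Cedar advances.
Round 2: Cedar vs Fika — 12–1, Cedar advances.
Round 3: Cedar vs Juniper — 4–9, Juniper advances.
Round 4: Juniper vs Dumpling House — 12–1, Juniper advances.
Juniper survives the agenda.

Juniper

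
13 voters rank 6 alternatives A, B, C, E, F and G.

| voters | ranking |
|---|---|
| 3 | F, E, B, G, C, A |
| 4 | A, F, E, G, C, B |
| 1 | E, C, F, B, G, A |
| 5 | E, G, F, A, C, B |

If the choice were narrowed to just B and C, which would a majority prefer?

Ballots ranking B above C: 3.
Ballots ranking C above B: 13 − 3 = 10.
C wins the head-to-head 10–3.

C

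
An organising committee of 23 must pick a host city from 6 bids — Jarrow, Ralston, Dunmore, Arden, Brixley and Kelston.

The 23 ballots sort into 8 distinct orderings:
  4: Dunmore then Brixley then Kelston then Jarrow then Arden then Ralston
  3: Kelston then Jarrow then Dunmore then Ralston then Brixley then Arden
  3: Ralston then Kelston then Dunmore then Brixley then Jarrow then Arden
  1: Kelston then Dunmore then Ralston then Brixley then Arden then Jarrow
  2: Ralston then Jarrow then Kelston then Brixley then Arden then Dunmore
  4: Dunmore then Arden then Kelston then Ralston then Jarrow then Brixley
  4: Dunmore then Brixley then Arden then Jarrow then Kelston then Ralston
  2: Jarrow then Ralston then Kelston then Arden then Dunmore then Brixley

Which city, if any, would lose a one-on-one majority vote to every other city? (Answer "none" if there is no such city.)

none

Head-to-head results (23 organisers):
Jarrow vs Ralston: Jarrow preferred on 4+3+4+2 = 13 ballots; Jarrow wins 13–10.
Jarrow vs Dunmore: Dunmore, 16–7.
Jarrow vs Arden: Jarrow, 14–9.
Jarrow–Brixley: Brixley 12–11.
Jarrow–Kelston: Kelston 15–8.
Ralston–Dunmore: Dunmore 16–7.
Ralston vs Arden: Ralston preferred on 3+3+1+2+2 = 11 ballots; Arden wins 12–11.
Ralston–Brixley: Ralston 15–8.
Ralston vs Kelston: 7 to 16, Kelston.
Dunmore–Arden: Dunmore 19–4.
Dunmore vs Brixley: Dunmore is ranked higher on 21 ballots, Brixley on 2. Dunmore wins 21–2.
Dunmore–Kelston: Dunmore 12–11.
Arden vs Brixley: Arden preferred on 4+2 = 6 ballots; Brixley wins 17–6.
Arden vs Kelston: Arden is ranked higher on 4+4 = 8 ballots, Kelston on 15. Kelston wins 15–8.
Brixley–Kelston: Kelston 15–8.
Each city has at least one pairwise win (Jarrow beats Ralston; Ralston beats Brixley; Dunmore beats Jarrow; Arden beats Ralston; Brixley beats Jarrow; Kelston beats Jarrow) — no Condorcet loser.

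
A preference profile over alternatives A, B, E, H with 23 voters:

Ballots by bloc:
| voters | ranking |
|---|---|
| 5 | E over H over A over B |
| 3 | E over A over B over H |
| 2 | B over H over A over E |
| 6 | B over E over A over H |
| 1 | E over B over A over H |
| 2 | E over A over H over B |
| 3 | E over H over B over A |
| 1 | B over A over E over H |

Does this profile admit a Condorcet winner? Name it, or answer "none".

Check each pair by majority over 23 ballots:
A vs B: B wins 13–10.
A vs E: E wins 20–3.
A vs H: 3+6+1+2+1 = 13 for A, 10 for H — A by 13–10.
B vs E: B is ranked higher on 2+6+1 = 9 ballots, E on 14. E wins 14–9.
B vs H: 3+2+6+1+1 = 13 for B, 10 for H — B by 13–10.
E vs H: 21 to 2, E.
E wins every pairwise contest, so E is the Condorcet winner.

E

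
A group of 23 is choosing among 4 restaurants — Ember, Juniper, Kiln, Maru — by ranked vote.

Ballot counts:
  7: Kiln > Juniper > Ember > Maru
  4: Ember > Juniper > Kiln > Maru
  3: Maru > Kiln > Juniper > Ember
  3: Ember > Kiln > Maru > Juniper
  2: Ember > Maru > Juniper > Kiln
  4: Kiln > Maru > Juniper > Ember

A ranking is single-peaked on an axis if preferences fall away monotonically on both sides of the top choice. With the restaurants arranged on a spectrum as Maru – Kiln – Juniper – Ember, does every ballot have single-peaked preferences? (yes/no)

no

Axis positions: Maru=1, Kiln=2, Juniper=3, Ember=4.
Faction 1 (peak Kiln at position 2): ranking walks positions 2-3-4-1, expanding outward from the peak — single-peaked.
Faction 2 (peak Ember at position 4): ranking walks positions 4-3-2-1, expanding outward from the peak — single-peaked.
Faction 3 (peak Maru at position 1): ranking walks positions 1-2-3-4, expanding outward from the peak — single-peaked.
Faction 4: ranking walks positions 4-2-1-3; Kiln is ranked above Juniper even though Juniper lies between Kiln and the peak Ember on the axis — preferences dip and rise again. Not single-peaked.
Faction 5: ranking walks positions 4-1-3-2; Maru is ranked above Juniper even though Juniper lies between Maru and the peak Ember on the axis — preferences dip and rise again. Not single-peaked.
Faction 6 (peak Kiln at position 2): ranking walks positions 2-1-3-4, expanding outward from the peak — single-peaked.
Faction 4 violates single-peakedness, so the profile is not single-peaked on this axis.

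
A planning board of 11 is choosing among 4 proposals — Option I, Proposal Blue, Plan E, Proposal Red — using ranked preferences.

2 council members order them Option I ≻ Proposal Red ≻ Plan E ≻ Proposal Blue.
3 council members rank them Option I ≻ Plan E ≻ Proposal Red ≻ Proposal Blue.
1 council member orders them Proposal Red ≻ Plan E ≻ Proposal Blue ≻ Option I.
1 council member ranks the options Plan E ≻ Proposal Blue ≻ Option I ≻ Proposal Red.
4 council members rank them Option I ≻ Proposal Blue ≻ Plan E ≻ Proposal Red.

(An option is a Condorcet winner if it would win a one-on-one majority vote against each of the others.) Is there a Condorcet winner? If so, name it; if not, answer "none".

Option I

Check each pair by majority over 11 ballots:
Option I vs Proposal Blue: Option I wins 9–2.
Option I–Plan E: Option I 9–2.
Option I vs Proposal Red: Option I, 10–1.
Proposal Blue vs Plan E: Plan E, 7–4.
Proposal Blue vs Proposal Red: Proposal Red wins 6–5.
Plan E vs Proposal Red: Plan E wins 8–3.
Option I defeats every rival head-to-head and is the Condorcet winner.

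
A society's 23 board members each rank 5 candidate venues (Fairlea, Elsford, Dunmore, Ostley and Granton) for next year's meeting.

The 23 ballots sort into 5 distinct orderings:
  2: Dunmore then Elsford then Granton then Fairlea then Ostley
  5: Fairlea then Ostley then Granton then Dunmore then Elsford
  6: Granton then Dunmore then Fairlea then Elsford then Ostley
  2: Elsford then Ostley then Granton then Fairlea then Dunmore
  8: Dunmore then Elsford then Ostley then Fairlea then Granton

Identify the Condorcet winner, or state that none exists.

Pairwise majorities:
Fairlea vs Elsford: Elsford wins 12–11.
Fairlea vs Dunmore: Dunmore wins 16–7.
Fairlea vs Ostley: Fairlea wins 13–10.
Fairlea vs Granton: Fairlea, 13–10.
Elsford vs Dunmore: Dunmore wins 21–2.
Elsford vs Ostley: Elsford, 18–5.
Elsford–Granton: Elsford 12–11.
Dunmore vs Ostley: Dunmore, 16–7.
Dunmore vs Granton: Granton wins 13–10.
Ostley–Granton: Ostley 15–8.
No city is unbeaten: Fairlea loses to Elsford; Elsford loses to Dunmore; Dunmore loses to Granton; Ostley loses to Fairlea; Granton loses to Fairlea. In particular Fairlea beats Granton beats Dunmore beats Fairlea is a majority cycle — no Condorcet winner exists.

none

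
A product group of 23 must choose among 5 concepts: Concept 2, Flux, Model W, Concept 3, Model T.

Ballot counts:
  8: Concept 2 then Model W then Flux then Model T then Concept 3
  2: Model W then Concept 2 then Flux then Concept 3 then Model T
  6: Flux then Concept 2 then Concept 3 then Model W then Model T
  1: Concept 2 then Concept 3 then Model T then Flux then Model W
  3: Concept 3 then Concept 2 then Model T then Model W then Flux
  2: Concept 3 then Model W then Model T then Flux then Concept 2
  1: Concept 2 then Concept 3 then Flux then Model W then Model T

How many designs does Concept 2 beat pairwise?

Concept 2 against each rival (23 engineers):
Concept 2 vs Flux: Concept 2 preferred on 8+2+1+3+1 = 15 ballots; Concept 2 wins 15–8.
Concept 2 vs Model W: Concept 2, 19–4.
Concept 2 vs Concept 3: 18 to 5, Concept 2.
Concept 2 vs Model T: Concept 2 wins 21–2.
Concept 2 beats Flux, Model W, Concept 3, Model T — 4 pairwise wins.

4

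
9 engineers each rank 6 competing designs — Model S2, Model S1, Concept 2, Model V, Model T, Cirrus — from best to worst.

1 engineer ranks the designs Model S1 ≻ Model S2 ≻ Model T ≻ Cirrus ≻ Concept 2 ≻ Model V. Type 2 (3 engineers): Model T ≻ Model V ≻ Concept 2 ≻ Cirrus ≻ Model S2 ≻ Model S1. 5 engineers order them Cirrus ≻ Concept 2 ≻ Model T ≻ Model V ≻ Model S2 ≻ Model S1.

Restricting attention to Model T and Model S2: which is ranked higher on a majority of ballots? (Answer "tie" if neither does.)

Model T

Ballots ranking Model T above Model S2: 3 + 5 = 8.
Ballots ranking Model S2 above Model T: 9 − 8 = 1.
Model T wins the head-to-head 8–1.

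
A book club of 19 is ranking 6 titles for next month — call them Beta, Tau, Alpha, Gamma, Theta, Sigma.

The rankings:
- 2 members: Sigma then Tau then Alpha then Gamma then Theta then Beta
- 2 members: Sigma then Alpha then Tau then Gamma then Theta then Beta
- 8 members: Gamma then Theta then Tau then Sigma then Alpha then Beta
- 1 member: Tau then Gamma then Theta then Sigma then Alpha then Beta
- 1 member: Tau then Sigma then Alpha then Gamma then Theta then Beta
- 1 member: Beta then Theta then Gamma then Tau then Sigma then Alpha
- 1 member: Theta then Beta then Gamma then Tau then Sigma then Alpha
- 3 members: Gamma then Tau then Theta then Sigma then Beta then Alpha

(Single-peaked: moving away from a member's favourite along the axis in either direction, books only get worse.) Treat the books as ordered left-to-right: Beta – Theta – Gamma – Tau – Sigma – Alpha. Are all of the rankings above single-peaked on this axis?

Axis positions: Beta=1, Theta=2, Gamma=3, Tau=4, Sigma=5, Alpha=6.
Cluster 1 (peak Sigma at position 5): ranking walks positions 5-4-6-3-2-1, expanding outward from the peak — single-peaked.
Cluster 2 (peak Sigma at position 5): ranking walks positions 5-6-4-3-2-1, expanding outward from the peak — single-peaked.
Cluster 3 (peak Gamma at position 3): ranking walks positions 3-2-4-5-6-1, expanding outward from the peak — single-peaked.
Cluster 4 (peak Tau at position 4): ranking walks positions 4-3-2-5-6-1, expanding outward from the peak — single-peaked.
Cluster 5 (peak Tau at position 4): ranking walks positions 4-5-6-3-2-1, expanding outward from the peak — single-peaked.
Cluster 6 (peak Beta at position 1): ranking walks positions 1-2-3-4-5-6, expanding outward from the peak — single-peaked.
Cluster 7 (peak Theta at position 2): ranking walks positions 2-1-3-4-5-6, expanding outward from the peak — single-peaked.
Cluster 8 (peak Gamma at position 3): ranking walks positions 3-4-2-5-1-6, expanding outward from the peak — single-peaked.
Every ranking is single-peaked on this axis.

yes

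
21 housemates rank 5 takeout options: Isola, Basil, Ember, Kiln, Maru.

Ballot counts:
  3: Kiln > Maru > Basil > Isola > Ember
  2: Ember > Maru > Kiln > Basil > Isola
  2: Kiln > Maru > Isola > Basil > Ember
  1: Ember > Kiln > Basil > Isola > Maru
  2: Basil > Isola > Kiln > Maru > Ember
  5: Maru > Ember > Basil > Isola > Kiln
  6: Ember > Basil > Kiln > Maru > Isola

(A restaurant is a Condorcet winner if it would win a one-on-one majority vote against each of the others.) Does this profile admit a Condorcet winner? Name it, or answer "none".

none

Check each pair by majority over 21 ballots:
Isola vs Basil: 2 for Isola, 19 for Basil — Basil by 19–2.
Isola vs Ember: Isola preferred on 3+2+2 = 7 ballots; Ember wins 14–7.
Isola vs Kiln: 7 to 14, Kiln.
Isola vs Maru: Isola preferred on 1+2 = 3 ballots; Maru wins 18–3.
Basil vs Ember: 3+2+2 = 7 for Basil, 14 for Ember — Ember by 14–7.
Basil vs Kiln: 2+5+6 = 13 for Basil, 8 for Kiln — Basil by 13–8.
Basil vs Maru: Basil preferred on 1+2+6 = 9 ballots; Maru wins 12–9.
Ember vs Kiln: Ember preferred on 2+1+5+6 = 14 ballots; Ember wins 14–7.
Ember vs Maru: Ember preferred on 2+1+6 = 9 ballots; Maru wins 12–9.
Kiln vs Maru: Kiln is ranked higher on 3+2+1+2+6 = 14 ballots, Maru on 7. Kiln wins 14–7.
Each restaurant drops at least one matchup (Isola loses to Basil; Basil loses to Ember; Ember loses to Maru; Kiln loses to Basil; Maru loses to Kiln); the cycle Basil > Kiln > Maru > Basil rules out a Condorcet winner.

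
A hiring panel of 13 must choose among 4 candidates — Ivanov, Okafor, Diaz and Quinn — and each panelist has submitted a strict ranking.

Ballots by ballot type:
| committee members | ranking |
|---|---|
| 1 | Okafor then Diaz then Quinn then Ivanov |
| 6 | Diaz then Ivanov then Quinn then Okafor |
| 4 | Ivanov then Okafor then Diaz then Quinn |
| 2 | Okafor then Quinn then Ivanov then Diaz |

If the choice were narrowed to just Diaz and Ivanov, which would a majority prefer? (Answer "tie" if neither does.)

Ballots ranking Diaz above Ivanov: 1 + 6 = 7.
Ballots ranking Ivanov above Diaz: 13 − 7 = 6.
Diaz wins the head-to-head 7–6.

Diaz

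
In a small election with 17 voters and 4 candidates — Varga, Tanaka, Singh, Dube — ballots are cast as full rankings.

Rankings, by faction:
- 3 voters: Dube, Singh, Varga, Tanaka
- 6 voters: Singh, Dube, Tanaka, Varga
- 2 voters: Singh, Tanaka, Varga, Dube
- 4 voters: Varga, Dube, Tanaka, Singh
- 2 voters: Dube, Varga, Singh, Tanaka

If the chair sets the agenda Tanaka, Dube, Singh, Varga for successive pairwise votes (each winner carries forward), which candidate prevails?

Round 1: Tanaka vs Dube — 2–15, Dube advances.
Round 2: Dube vs Singh — 9–8, Dube advances.
Round 3: Dube vs Varga — 11–6, Dube advances.
The agenda winner is Dube.

Dube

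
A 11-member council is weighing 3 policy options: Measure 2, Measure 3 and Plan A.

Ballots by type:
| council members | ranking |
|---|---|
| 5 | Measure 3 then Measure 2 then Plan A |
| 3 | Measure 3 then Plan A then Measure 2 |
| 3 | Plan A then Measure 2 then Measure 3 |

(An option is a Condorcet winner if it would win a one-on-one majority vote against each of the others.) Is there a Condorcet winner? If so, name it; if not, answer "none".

Measure 3

Pairwise majorities:
Measure 2 vs Measure 3: Measure 3 wins 8–3.
Measure 2 vs Plan A: Plan A, 6–5.
Measure 3 vs Plan A: Measure 3, 8–3.
Measure 3 wins every pairwise contest, so Measure 3 is the Condorcet winner.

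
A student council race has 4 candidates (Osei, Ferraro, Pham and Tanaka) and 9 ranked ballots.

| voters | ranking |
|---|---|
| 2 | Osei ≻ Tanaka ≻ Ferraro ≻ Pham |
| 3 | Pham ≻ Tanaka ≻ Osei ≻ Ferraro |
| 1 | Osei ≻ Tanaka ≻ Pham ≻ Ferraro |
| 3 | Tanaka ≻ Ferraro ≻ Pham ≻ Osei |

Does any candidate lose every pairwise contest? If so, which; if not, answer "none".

none

Head-to-head results (9 voters):
Osei vs Ferraro: Osei is ranked higher on 2+3+1 = 6 ballots, Ferraro on 3. Osei wins 6–3.
Osei vs Pham: Pham wins 6–3.
Osei vs Tanaka: Tanaka wins 6–3.
Ferraro vs Pham: Ferraro preferred on 2+3 = 5 ballots; Ferraro wins 5–4.
Ferraro vs Tanaka: Tanaka, 9–0.
Pham–Tanaka: Tanaka 6–3.
No candidate is winless: Osei beats Ferraro; Ferraro beats Pham; Pham beats Osei; Tanaka beats Osei. There is no Condorcet loser.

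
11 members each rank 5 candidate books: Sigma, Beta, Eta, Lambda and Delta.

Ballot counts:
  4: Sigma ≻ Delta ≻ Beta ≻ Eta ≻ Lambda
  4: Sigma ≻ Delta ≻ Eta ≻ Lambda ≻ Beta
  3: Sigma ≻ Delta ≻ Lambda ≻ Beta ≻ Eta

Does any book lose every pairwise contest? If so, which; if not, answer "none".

Pairwise majorities:
Sigma vs Beta: 11 to 0, Sigma.
Sigma vs Eta: 11 to 0, Sigma.
Sigma vs Lambda: Sigma is ranked higher on 4+4+3 = 11 ballots, Lambda on 0. Sigma wins 11–0.
Sigma vs Delta: 4+4+3 = 11 for Sigma, 0 for Delta — Sigma by 11–0.
Beta vs Eta: 7 to 4, Beta.
Beta vs Lambda: 4 for Beta, 7 for Lambda — Lambda by 7–4.
Beta vs Delta: 0 to 11, Delta.
Eta vs Lambda: Eta preferred on 4+4 = 8 ballots; Eta wins 8–3.
Eta vs Delta: Eta is ranked higher on 0 ballots, Delta on 11. Delta wins 11–0.
Lambda vs Delta: Delta, 11–0.
Every book wins at least one matchup (Sigma beats Beta; Beta beats Eta; Eta beats Lambda; Lambda beats Beta; Delta beats Beta), so there is no Condorcet loser.

none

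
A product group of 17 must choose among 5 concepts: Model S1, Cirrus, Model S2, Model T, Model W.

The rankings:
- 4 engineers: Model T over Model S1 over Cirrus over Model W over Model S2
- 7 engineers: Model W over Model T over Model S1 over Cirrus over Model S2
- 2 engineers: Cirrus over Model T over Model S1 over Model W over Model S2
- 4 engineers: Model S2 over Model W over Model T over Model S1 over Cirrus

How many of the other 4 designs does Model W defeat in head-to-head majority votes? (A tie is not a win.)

Model W against each rival (17 engineers):
Model W–Model S1: Model W 11–6.
Model W vs Cirrus: Model W preferred on 7+4 = 11 ballots; Model W wins 11–6.
Model W vs Model S2: Model W wins 13–4.
Model W vs Model T: Model W wins 11–6.
Model W beats Model S1, Cirrus, Model S2, Model T — 4 pairwise wins.

4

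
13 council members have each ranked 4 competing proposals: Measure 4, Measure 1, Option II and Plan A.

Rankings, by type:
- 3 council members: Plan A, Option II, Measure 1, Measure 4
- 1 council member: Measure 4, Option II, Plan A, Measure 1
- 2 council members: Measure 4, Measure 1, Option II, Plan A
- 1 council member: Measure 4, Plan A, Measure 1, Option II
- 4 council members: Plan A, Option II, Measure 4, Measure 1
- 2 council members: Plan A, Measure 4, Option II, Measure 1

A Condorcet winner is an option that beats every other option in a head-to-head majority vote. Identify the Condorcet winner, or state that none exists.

Plan A

Pairwise majorities:
Measure 4 vs Measure 1: 10 to 3, Measure 4.
Measure 4 vs Option II: Measure 4 is ranked higher on 1+2+1+2 = 6 ballots, Option II on 7. Option II wins 7–6.
Measure 4 vs Plan A: Measure 4 is ranked higher on 1+2+1 = 4 ballots, Plan A on 9. Plan A wins 9–4.
Measure 1 vs Option II: 2+1 = 3 for Measure 1, 10 for Option II — Option II by 10–3.
Measure 1 vs Plan A: Measure 1 preferred on 2 ballots; Plan A wins 11–2.
Option II vs Plan A: Option II preferred on 1+2 = 3 ballots; Plan A wins 10–3.
Plan A wins every pairwise contest, so Plan A is the Condorcet winner.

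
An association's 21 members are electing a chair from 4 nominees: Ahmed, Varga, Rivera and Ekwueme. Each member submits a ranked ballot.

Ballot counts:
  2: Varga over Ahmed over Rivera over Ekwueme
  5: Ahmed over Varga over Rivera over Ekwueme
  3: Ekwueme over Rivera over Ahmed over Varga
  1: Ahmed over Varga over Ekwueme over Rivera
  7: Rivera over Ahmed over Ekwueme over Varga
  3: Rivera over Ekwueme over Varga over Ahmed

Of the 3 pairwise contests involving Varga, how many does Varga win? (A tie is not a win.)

Varga against each rival (21 voters):
Varga vs Ahmed: Ahmed wins 16–5.
Varga vs Rivera: Rivera wins 13–8.
Varga vs Ekwueme: Ekwueme, 13–8.
Varga beats no one; loses to Ahmed, Rivera, Ekwueme — 0 pairwise wins.

0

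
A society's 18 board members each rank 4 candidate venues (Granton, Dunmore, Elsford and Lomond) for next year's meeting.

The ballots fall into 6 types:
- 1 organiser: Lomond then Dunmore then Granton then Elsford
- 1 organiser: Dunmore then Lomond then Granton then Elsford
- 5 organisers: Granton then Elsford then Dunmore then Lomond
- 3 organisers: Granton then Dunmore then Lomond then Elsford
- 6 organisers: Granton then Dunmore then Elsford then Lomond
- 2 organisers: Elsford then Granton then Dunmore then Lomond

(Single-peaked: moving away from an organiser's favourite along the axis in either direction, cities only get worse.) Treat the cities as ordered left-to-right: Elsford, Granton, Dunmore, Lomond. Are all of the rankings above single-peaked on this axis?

yes

Axis positions: Elsford=1, Granton=2, Dunmore=3, Lomond=4.
Type 1 (peak Lomond at position 4): ranking walks positions 4-3-2-1, expanding outward from the peak — single-peaked.
Type 2 (peak Dunmore at position 3): ranking walks positions 3-4-2-1, expanding outward from the peak — single-peaked.
Type 3 (peak Granton at position 2): ranking walks positions 2-1-3-4, expanding outward from the peak — single-peaked.
Type 4 (peak Granton at position 2): ranking walks positions 2-3-4-1, expanding outward from the peak — single-peaked.
Type 5 (peak Granton at position 2): ranking walks positions 2-3-1-4, expanding outward from the peak — single-peaked.
Type 6 (peak Elsford at position 1): ranking walks positions 1-2-3-4, expanding outward from the peak — single-peaked.
Every ranking is single-peaked on this axis.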